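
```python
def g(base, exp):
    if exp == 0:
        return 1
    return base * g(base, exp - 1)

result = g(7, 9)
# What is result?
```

g(7, 9) = 7 * 7 * 7 * 7 * 7 * 7 * 7 * 7 * 7 = 40353607

Answer: 40353607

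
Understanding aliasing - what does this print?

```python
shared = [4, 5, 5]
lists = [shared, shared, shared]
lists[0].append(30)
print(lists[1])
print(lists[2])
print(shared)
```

Key concept: list of same reference.
Step by step:
`shared = [4, 5, 5]` → shared = [4, 5, 5]
`lists = [shared, shared, shared]` → lists = [[4, 5, 5], [4, 5, 5], [4, 5, 5]]
`lists[0].append(30)` → shared = [4, 5, 5, 30]; lists = [[4, 5, 5, 30], [4, 5, 5, 30], [4, 5, 5, 30]]
`print(lists[1])` → prints [4, 5, 5, 30]
`print(lists[2])` → prints [4, 5, 5, 30]
`print(shared)` → prints [4, 5, 5, 30]

Answer:
[4, 5, 5, 30]
[4, 5, 5, 30]
[4, 5, 5, 30]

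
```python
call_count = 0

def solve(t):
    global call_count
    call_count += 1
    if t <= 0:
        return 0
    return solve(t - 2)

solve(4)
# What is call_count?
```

Linear recursion stepping by 2: 3 calls from t=4 down to ≤0.

Answer: 3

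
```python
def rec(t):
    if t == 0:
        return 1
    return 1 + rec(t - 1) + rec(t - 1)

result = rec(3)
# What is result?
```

rec(t) = 1 + 2·rec(t-1), rec(0)=1. Closed form: (1+1)·2^3 - 1 = 15.

Answer: 15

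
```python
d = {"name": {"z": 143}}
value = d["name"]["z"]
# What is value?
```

Trace:
`d = {"name": {"z": 143}}` → d = {'name': {'z': 143}}
`value = d["name"]["z"]` → value = 143
So value = 143

Answer: 143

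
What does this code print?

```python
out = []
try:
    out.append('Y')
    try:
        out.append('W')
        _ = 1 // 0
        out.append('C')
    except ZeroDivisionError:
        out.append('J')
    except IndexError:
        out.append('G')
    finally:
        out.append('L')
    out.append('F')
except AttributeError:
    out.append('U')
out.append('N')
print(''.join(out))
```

Execution trace: 'Y' (try body) → 'W' (inner try body) → 'J' (inner except ZeroDivisionError) → 'L' (inner finally) → 'F' (try body, no exception) → 'N' (after the try/except). Output: YWJLFN

Answer: YWJLFN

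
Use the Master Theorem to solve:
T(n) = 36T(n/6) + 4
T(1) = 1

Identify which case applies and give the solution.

a=36, b=6, f(n)=4. log_6(36) = 2. Since c=0 < 2, Case 1 applies: T(n) = Θ(n^log_b(a)) = O(n^2).

Answer: O(n^2) - Case 1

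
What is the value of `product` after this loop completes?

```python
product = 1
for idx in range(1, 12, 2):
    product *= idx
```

Product of 1, 3, 5, ... up to 11
`product` takes the values: 1 → 3 → 15 → 105 → 945 → 10395

Answer: 10395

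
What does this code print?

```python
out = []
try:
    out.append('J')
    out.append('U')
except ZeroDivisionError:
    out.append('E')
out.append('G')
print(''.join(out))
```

Execution trace: 'J' (try body) → 'U' (try body, no exception) → 'G' (after the try/except). Output: JUG

Answer: JUG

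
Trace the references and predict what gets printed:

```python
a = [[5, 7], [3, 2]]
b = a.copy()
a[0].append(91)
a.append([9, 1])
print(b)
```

Key concept: shallow copy with nested lists.
Step by step:
`a = [[5, 7], [3, 2]]` → a = [[5, 7], [3, 2]]
`b = a.copy()` → b = [[5, 7], [3, 2]]
`a[0].append(91)` → a = [[5, 7, 91], [3, 2]]; b = [[5, 7, 91], [3, 2]]
`a.append([9, 1])` → a = [[5, 7, 91], [3, 2], [9, 1]]
`print(b)` → prints [[5, 7, 91], [3, 2]]

Answer: [[5, 7, 91], [3, 2]]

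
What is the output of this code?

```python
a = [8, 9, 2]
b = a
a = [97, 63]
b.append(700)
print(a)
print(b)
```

Key concept: rebinding vs mutation: a is rebound to a new list, b still points at the original.
Step by step:
`a = [8, 9, 2]` → a = [8, 9, 2]
`b = a` → b = [8, 9, 2] (same object as a)
`a = [97, 63]` → a = [97, 63]
`b.append(700)` → b = [8, 9, 2, 700]
`print(a)` → prints [97, 63]
`print(b)` → prints [8, 9, 2, 700]

Answer:
[97, 63]
[8, 9, 2, 700]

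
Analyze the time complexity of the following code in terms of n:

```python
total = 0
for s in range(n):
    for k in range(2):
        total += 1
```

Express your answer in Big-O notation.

Each loop level contributes: n × 1. Multiplying the contributions gives O(n).

Answer: O(n)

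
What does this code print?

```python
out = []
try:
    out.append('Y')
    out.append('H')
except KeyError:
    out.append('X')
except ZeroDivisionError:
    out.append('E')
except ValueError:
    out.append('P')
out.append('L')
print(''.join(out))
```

Execution trace: 'Y' (try body) → 'H' (try body, no exception) → 'L' (after the try/except). Output: YHL

Answer: YHL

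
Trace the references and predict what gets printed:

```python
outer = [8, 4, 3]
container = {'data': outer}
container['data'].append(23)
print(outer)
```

Key concept: dict holds reference to list.
Step by step:
`outer = [8, 4, 3]` → outer = [8, 4, 3]
`container = {'data': outer}` → container = {'data': [8, 4, 3]}
`container['data'].append(23)` → outer = [8, 4, 3, 23]; container = {'data': [8, 4, 3, 23]}
`print(outer)` → prints [8, 4, 3, 23]

Answer: [8, 4, 3, 23]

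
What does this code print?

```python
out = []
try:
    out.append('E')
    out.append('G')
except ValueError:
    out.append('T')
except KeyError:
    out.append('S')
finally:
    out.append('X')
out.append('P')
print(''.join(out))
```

Execution trace: 'E' (try body) → 'G' (try body, no exception) → 'X' (finally) → 'P' (after the try/except). Output: EGXP

Answer: EGXP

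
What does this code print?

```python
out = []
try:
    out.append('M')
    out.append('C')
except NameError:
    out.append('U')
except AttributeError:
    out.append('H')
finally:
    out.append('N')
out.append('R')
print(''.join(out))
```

Execution trace: 'M' (try body) → 'C' (try body, no exception) → 'N' (finally) → 'R' (after the try/except). Output: MCNR

Answer: MCNR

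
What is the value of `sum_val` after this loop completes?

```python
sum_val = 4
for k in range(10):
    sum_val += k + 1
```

Start at 4, add 1 to 10 = 59
`sum_val` takes the values: 4 → 5 → 7 → 10 → 14 → 19 → 25 → 32 → 40 → 49 → 59

Answer: 59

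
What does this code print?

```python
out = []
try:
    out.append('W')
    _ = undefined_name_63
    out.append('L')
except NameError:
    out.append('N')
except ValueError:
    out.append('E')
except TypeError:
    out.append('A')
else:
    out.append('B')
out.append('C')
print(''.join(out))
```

Execution trace: 'W' (try body) → 'N' (except NameError) → 'C' (after the try/except). Output: WNC

Answer: WNC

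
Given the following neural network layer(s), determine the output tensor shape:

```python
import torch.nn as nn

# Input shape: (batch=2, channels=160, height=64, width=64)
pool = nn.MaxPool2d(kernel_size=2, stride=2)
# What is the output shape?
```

Input: (2, 160, 64, 64) -> Output: (2, 160, 32, 32)

Answer: (2, 160, 32, 32)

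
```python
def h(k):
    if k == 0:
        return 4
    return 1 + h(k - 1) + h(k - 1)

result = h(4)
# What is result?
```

h(k) = 1 + 2·h(k-1), h(0)=4. Closed form: (4+1)·2^4 - 1 = 79.

Answer: 79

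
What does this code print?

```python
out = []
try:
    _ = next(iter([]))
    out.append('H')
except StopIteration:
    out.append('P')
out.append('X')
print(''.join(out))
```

Execution trace: 'P' (except StopIteration) → 'X' (after the try/except). Output: PX

Answer: PX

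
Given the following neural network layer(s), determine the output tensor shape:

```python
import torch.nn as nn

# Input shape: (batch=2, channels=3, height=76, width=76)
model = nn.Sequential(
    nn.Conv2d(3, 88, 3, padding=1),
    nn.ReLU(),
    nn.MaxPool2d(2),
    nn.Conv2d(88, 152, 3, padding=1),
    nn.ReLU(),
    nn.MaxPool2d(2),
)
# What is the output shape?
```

Input: (2, 3, 76, 76) -> after first Conv2d: (2, 88, 76, 76) -> after first MaxPool2d: (2, 88, 38, 38) -> after second Conv2d: (2, 152, 38, 38) -> Output: (2, 152, 19, 19)

Answer: (2, 152, 19, 19)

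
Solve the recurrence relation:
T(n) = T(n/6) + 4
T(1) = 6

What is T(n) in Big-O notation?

Each step divides n by 6 and adds 4. After log_6(n) steps we reach T(1)=6. So T(n) = 4·log_6(n) + 6 = O(log n).

Answer: O(log n)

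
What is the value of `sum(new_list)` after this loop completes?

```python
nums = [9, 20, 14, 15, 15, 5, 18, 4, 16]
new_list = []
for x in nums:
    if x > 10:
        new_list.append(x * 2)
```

Sum of doubled values > 10
`new_list` takes the values: [] → [40] → [40, 28] → [40, 28, 30] → [40, 28, 30, 30] → [40, 28, 30, 30, 36] → [40, 28, 30, 30, 36, 32]
So `sum(new_list)` = 196

Answer: 196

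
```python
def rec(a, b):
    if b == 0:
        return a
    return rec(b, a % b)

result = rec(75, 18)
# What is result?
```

rec(75, 18) -> rec(18, 3) -> rec(3, 0) -> 3

Answer: 3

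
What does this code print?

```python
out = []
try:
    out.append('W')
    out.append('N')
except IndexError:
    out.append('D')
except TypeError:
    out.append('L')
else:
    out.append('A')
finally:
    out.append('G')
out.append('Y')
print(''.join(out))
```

Execution trace: 'W' (try body) → 'N' (try body, no exception) → 'A' (else) → 'G' (finally) → 'Y' (after the try/except). Output: WNAGY

Answer: WNAGY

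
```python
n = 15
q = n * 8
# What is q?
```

Trace:
`n = 15` → n = 15
`q = n * 8` → q = 120
So q = 120

Answer: 120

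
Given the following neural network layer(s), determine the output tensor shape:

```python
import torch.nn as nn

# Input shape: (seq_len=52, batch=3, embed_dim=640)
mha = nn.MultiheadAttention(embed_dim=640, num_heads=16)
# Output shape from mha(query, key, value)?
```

Input: (52, 3, 640) -> Output: (52, 3, 640)

Answer: (52, 3, 640)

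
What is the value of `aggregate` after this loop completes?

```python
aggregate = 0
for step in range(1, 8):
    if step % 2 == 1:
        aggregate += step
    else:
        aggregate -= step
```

Add odd, subtract even
`aggregate` takes the values: 0 → 1 → -1 → 2 → -2 → 3 → -3 → 4

Answer: 4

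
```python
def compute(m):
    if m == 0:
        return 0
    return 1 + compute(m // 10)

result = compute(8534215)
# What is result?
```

Count of digits of 8534215: 7

Answer: 7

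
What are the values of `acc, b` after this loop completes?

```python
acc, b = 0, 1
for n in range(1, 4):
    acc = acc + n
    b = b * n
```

Sum and factorial of 1 to 3
`acc, b` takes the values: (0, 1) → (1, 1) → (3, 1) → (3, 2) → (6, 2) → (6, 6)

Answer: 6, 6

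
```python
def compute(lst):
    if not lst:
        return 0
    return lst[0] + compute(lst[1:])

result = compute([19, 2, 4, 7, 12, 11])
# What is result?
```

19 + 2 + 4 + 7 + 12 + 11 + 0 = 55

Answer: 55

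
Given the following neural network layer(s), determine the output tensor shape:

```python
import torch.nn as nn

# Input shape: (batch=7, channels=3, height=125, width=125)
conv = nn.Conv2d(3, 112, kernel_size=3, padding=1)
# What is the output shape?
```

Input: (7, 3, 125, 125) -> Output: (7, 112, 125, 125)

Answer: (7, 112, 125, 125)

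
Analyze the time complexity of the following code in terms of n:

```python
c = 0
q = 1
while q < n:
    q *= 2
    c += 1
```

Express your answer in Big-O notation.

Each loop level contributes: log n. Multiplying the contributions gives O(log n).

Answer: O(log n)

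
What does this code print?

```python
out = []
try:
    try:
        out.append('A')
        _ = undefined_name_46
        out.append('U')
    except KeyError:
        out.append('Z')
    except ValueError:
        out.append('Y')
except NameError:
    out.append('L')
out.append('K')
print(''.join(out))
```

Execution trace: 'A' (try body) → 'L' (outer except NameError) → 'K' (after the try/except). Output: ALK

Answer: ALK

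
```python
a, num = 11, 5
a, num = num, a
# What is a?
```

Trace:
`a, num = 11, 5` → a = 11; num = 5
`a, num = num, a` → a = 5; num = 11
So a = 5

Answer: 5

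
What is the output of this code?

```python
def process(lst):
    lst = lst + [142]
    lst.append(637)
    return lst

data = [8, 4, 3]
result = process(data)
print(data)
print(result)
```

Key concept: rebinding parameter vs mutation.
Step by step:
`data = [8, 4, 3]` → data = [8, 4, 3]
`result = process(data)` → result = [8, 4, 3, 142, 637]
`print(data)` → prints [8, 4, 3]
`print(result)` → prints [8, 4, 3, 142, 637]

Answer:
[8, 4, 3]
[8, 4, 3, 142, 637]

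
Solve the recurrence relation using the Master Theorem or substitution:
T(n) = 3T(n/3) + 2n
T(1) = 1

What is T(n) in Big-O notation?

By Master Theorem: a=3, b=3, f(n)=2n. Since log_3(3) = 1 and f(n) = Θ(n^1), Case 2 applies. T(n) = O(n log n).

Answer: O(n log n)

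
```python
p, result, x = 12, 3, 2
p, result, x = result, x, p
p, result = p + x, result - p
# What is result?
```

Trace:
`p, result, x = 12, 3, 2` → p = 12; result = 3; x = 2
`p, result, x = result, x, p` → p = 3; result = 2; x = 12
`p, result = p + x, result - p` → p = 15; result = -1
So result = -1

Answer: -1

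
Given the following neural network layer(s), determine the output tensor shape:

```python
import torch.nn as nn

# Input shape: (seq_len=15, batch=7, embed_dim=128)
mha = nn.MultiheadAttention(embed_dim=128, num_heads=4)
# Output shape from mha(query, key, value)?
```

Input: (15, 7, 128) -> Output: (15, 7, 128)

Answer: (15, 7, 128)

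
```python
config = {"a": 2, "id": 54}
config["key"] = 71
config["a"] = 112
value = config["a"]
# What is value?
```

Trace:
`config = {"a": 2, "id": 54}` → config = {'a': 2, 'id': 54}
`config["key"] = 71` → config = {'a': 2, 'id': 54, 'key': 71}
`config["a"] = 112` → config = {'a': 112, 'id': 54, 'key': 71}
`value = config["a"]` → value = 112
So value = 112

Answer: 112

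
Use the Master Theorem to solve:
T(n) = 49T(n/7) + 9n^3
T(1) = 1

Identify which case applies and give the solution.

a=49, b=7, f(n)=9n^3. log_7(49) = 2. Since c=3 > 2 and the regularity condition holds (49(n/7)^3 = (49/7^3)n^3 with 49/7^3 < 1), Case 3 applies: T(n) = Θ(f(n)) = O(n^3).

Answer: O(n^3) - Case 3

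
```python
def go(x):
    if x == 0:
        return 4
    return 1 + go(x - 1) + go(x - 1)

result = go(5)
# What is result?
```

go(x) = 1 + 2·go(x-1), go(0)=4. Closed form: (4+1)·2^5 - 1 = 159.

Answer: 159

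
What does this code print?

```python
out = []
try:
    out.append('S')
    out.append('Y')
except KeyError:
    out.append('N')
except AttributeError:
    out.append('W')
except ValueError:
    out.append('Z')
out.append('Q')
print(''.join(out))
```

Execution trace: 'S' (try body) → 'Y' (try body, no exception) → 'Q' (after the try/except). Output: SYQ

Answer: SYQ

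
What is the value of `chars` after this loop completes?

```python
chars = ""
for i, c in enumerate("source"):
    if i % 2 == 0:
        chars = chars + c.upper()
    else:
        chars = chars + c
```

Uppercase even positions in 'source'
`chars` takes the values: "" → "S" → "So" → "SoU" → "SoUr" → "SoUrC" → "SoUrCe"

Answer: "SoUrCe"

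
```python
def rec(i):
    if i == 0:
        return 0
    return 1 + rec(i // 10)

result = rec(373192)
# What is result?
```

Count of digits of 373192: 6

Answer: 6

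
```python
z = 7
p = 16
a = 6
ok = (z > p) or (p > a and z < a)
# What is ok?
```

Trace:
`z = 7` → z = 7
`p = 16` → p = 16
`a = 6` → a = 6
`ok = (z > p) or (p > a and z < a)` → ok = False
So ok = False

Answer: False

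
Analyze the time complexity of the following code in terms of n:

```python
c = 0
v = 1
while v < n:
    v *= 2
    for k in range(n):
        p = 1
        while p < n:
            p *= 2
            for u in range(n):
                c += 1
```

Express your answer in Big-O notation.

Each loop level contributes: log n × n × log n × n. Multiplying the contributions gives O(n^2 log² n).

Answer: O(n^2 log² n)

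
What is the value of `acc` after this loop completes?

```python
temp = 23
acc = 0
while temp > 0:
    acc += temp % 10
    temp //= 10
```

Sum digits of 23
`acc` takes the values: 0 → 3 → 5

Answer: 5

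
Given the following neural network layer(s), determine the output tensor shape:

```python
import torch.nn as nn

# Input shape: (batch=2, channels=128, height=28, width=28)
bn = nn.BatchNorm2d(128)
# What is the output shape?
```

Input: (2, 128, 28, 28) -> Output: (2, 128, 28, 28)

Answer: (2, 128, 28, 28)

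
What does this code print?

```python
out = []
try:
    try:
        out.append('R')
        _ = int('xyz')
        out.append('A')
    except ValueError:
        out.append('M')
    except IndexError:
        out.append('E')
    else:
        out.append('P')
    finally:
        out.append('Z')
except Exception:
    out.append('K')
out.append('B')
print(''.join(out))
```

Execution trace: 'R' (inner try body) → 'M' (inner except ValueError) → 'Z' (inner finally) → 'B' (after the try/except). Output: RMZB

Answer: RMZB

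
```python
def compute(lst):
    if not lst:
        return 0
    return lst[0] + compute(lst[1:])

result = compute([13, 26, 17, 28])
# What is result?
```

13 + 26 + 17 + 28 + 0 = 84

Answer: 84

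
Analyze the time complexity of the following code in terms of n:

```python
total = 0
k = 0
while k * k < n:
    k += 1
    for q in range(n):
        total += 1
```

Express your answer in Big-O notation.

Each loop level contributes: √n × n. Multiplying the contributions gives O(n√n).

Answer: O(n√n)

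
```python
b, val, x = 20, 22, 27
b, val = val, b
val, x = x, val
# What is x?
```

Trace:
`b, val, x = 20, 22, 27` → b = 20; val = 22; x = 27
`b, val = val, b` → b = 22; val = 20
`val, x = x, val` → val = 27; x = 20
So x = 20

Answer: 20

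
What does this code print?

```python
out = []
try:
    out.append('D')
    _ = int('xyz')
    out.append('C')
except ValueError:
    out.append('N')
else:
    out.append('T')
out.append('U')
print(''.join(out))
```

Execution trace: 'D' (try body) → 'N' (except ValueError) → 'U' (after the try/except). Output: DNU

Answer: DNU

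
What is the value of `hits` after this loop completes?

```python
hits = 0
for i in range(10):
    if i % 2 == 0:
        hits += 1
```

Count numbers divisible by 2 in range(10)
`hits` takes the values: 0 → 1 → 2 → 3 → 4 → 5

Answer: 5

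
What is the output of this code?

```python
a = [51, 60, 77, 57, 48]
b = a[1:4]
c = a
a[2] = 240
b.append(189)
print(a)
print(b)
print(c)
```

Key concept: slice vs alias.
Step by step:
`a = [51, 60, 77, 57, 48]` → a = [51, 60, 77, 57, 48]
`b = a[1:4]` → b = [60, 77, 57]
`c = a` → c = [51, 60, 77, 57, 48] (same object as a)
`a[2] = 240` → a = [51, 60, 240, 57, 48] (same object as c); c = [51, 60, 240, 57, 48] (same object as a)
`b.append(189)` → b = [60, 77, 57, 189]
`print(a)` → prints [51, 60, 240, 57, 48]
`print(b)` → prints [60, 77, 57, 189]
`print(c)` → prints [51, 60, 240, 57, 48]

Answer:
[51, 60, 240, 57, 48]
[60, 77, 57, 189]
[51, 60, 240, 57, 48]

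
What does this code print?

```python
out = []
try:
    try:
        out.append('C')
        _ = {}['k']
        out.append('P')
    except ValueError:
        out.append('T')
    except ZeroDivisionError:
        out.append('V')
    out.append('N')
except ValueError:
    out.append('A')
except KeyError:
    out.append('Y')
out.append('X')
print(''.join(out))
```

Execution trace: 'C' (inner try body) → 'Y' (except KeyError) → 'X' (after the try/except). Output: CYX

Answer: CYX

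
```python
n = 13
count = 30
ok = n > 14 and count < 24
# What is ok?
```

Trace:
`n = 13` → n = 13
`count = 30` → count = 30
`ok = n > 14 and count < 24` → ok = False
So ok = False

Answer: False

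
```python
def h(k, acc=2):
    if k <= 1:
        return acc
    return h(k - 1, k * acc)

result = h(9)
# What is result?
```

Accumulator trace (n, acc): (9, 2) -> (8, 18) -> (7, 144) -> (6, 1008) -> (5, 6048) -> (4, 30240) -> (3, 120960) -> (2, 362880) -> (1, 725760) -> return 725760

Answer: 725760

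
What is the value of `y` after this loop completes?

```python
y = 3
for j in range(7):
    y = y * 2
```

Multiply by 2, 7 times: 3 * 2^7 = 384
`y` takes the values: 3 → 6 → 12 → 24 → 48 → 96 → 192 → 384

Answer: 384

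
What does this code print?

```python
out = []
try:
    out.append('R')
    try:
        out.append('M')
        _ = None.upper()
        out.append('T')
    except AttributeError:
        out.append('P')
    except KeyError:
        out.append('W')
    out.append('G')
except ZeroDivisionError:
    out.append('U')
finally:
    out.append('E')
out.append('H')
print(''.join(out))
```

Execution trace: 'R' (try body) → 'M' (inner try body) → 'P' (inner except AttributeError) → 'G' (try body, no exception) → 'E' (finally) → 'H' (after the try/except). Output: RMPGEH

Answer: RMPGEH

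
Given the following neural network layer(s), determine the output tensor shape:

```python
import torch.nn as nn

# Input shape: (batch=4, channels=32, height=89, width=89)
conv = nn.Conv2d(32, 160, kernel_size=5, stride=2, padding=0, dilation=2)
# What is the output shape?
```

Input: (4, 32, 89, 89) -> Output: (4, 160, 41, 41)

Answer: (4, 160, 41, 41)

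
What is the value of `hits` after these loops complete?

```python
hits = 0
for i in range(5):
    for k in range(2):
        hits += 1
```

5 * 2 = 10
`hits` takes the values: 0 → 1 → 2 → 3 → 4 → 5 → 6 → 7 → 8 → 9 → 10

Answer: 10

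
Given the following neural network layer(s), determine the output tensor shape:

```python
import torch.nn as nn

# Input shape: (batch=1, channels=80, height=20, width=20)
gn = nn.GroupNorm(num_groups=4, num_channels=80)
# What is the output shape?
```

Input: (1, 80, 20, 20) -> Output: (1, 80, 20, 20)

Answer: (1, 80, 20, 20)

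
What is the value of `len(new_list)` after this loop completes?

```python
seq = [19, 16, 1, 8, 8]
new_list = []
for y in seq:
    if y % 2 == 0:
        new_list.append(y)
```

Count even numbers in [19, 16, 1, 8, 8]
`new_list` takes the values: [] → [16] → [16, 8] → [16, 8, 8]
So `len(new_list)` = 3

Answer: 3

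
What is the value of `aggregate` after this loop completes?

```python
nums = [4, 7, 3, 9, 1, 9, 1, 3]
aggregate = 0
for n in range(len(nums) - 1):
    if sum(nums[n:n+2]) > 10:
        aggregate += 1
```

Count windows with sum > 10
`aggregate` takes the values: 0 → 1 → 2

Answer: 2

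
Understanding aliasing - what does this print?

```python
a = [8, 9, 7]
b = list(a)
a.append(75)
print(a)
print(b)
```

Key concept: list() constructor creates copy.
Step by step:
`a = [8, 9, 7]` → a = [8, 9, 7]
`b = list(a)` → b = [8, 9, 7]
`a.append(75)` → a = [8, 9, 7, 75]
`print(a)` → prints [8, 9, 7, 75]
`print(b)` → prints [8, 9, 7]

Answer:
[8, 9, 7, 75]
[8, 9, 7]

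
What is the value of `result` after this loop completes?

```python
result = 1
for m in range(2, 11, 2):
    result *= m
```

Product of even numbers 2 to 10
`result` takes the values: 1 → 2 → 8 → 48 → 384 → 3840

Answer: 3840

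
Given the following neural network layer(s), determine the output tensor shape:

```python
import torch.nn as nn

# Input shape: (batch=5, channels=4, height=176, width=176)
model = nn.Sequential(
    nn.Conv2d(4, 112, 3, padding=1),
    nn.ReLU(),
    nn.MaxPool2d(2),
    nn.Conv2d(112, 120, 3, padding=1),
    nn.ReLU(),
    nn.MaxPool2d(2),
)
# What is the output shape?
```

Input: (5, 4, 176, 176) -> after first Conv2d: (5, 112, 176, 176) -> after first MaxPool2d: (5, 112, 88, 88) -> after second Conv2d: (5, 120, 88, 88) -> Output: (5, 120, 44, 44)

Answer: (5, 120, 44, 44)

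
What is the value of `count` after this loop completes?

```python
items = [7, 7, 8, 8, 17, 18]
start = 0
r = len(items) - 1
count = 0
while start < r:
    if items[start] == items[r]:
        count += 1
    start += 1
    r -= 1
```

Count matching pairs from ends
`count` takes the values: 0 → 1

Answer: 1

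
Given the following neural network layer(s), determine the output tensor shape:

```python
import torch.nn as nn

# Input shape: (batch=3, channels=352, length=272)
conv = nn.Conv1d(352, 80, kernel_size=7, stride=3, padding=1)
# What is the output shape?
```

Input: (3, 352, 272) -> Output: (3, 80, 90)

Answer: (3, 80, 90)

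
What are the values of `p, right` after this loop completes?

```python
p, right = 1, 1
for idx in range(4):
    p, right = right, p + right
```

Fibonacci: after 4 iterations
`p, right` takes the values: (1, 1) → (1, 2) → (2, 3) → (3, 5) → (5, 8)

Answer: 5, 8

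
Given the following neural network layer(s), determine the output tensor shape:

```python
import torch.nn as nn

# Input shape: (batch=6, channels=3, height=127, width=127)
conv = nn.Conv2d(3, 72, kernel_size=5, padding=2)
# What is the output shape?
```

Input: (6, 3, 127, 127) -> Output: (6, 72, 127, 127)

Answer: (6, 72, 127, 127)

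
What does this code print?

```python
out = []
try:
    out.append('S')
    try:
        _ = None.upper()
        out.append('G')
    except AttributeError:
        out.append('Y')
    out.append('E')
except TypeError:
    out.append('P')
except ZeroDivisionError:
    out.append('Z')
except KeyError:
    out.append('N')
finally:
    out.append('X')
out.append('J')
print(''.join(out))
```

Execution trace: 'S' (try body) → 'Y' (inner except AttributeError) → 'E' (try body, no exception) → 'X' (finally) → 'J' (after the try/except). Output: SYEXJ

Answer: SYEXJ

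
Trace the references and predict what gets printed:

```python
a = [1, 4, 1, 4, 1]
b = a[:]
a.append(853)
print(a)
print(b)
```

Key concept: slice [:] creates copy.
Step by step:
`a = [1, 4, 1, 4, 1]` → a = [1, 4, 1, 4, 1]
`b = a[:]` → b = [1, 4, 1, 4, 1]
`a.append(853)` → a = [1, 4, 1, 4, 1, 853]
`print(a)` → prints [1, 4, 1, 4, 1, 853]
`print(b)` → prints [1, 4, 1, 4, 1]

Answer:
[1, 4, 1, 4, 1, 853]
[1, 4, 1, 4, 1]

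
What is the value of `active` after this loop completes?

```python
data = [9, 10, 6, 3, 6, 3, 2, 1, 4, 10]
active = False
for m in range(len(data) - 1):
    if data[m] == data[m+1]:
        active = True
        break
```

Check consecutive duplicates in [9, 10, 6, 3, 6, 3, 2, 1, 4, 10]
`active` takes the values: False

Answer: False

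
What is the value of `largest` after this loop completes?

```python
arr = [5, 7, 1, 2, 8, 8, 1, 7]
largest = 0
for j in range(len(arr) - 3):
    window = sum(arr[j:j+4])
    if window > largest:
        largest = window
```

Max sum of 4-element window in [5, 7, 1, 2, 8, 8, 1, 7]
`largest` takes the values: 0 → 15 → 18 → 19 → 24

Answer: 24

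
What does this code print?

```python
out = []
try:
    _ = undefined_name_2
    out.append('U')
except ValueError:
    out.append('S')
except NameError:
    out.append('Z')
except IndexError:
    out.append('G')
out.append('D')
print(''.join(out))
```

Execution trace: 'Z' (except NameError) → 'D' (after the try/except). Output: ZD

Answer: ZD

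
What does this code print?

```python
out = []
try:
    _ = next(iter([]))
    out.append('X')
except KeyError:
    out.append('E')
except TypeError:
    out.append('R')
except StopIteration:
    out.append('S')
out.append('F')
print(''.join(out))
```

Execution trace: 'S' (except StopIteration) → 'F' (after the try/except). Output: SF

Answer: SF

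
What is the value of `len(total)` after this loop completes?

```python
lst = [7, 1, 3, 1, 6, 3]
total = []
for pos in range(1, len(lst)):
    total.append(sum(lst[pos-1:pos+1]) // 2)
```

Number of 2-element averages
`total` takes the values: [] → [4] → [4, 2] → [4, 2, 2] → [4, 2, 2, 3] → [4, 2, 2, 3, 4]
So `len(total)` = 5

Answer: 5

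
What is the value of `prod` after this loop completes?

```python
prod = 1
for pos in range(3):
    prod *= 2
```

2^3 = 8
`prod` takes the values: 1 → 2 → 4 → 8

Answer: 8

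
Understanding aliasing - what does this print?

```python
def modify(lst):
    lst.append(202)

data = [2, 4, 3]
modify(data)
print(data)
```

Key concept: function modifies passed list.
Step by step:
`data = [2, 4, 3]` → data = [2, 4, 3]
`modify(data)` → data = [2, 4, 3, 202]
`print(data)` → prints [2, 4, 3, 202]

Answer: [2, 4, 3, 202]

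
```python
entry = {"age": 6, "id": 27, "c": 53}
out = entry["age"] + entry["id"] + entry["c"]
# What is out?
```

Trace:
`entry = {"age": 6, "id": 27, "c": 53}` → entry = {'age': 6, 'id': 27, 'c': 53}
`out = entry["age"] + entry["id"] + entry["c"]` → out = 86
So out = 86

Answer: 86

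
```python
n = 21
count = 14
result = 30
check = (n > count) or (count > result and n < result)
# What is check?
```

Trace:
`n = 21` → n = 21
`count = 14` → count = 14
`result = 30` → result = 30
`check = (n > count) or (count > result and n < result)` → check = True
So check = True

Answer: True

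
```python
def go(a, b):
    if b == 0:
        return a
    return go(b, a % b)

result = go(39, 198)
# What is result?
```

go(39, 198) -> go(198, 39) -> go(39, 3) -> go(3, 0) -> 3

Answer: 3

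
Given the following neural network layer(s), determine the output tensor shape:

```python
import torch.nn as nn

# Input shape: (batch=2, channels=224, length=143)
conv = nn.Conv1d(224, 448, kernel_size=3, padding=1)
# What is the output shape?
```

Input: (2, 224, 143) -> Output: (2, 448, 143)

Answer: (2, 448, 143)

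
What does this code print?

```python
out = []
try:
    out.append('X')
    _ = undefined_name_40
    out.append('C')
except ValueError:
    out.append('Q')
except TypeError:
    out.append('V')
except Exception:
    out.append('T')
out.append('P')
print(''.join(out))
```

Execution trace: 'X' (try body) → 'T' (except Exception) → 'P' (after the try/except). Output: XTP

Answer: XTP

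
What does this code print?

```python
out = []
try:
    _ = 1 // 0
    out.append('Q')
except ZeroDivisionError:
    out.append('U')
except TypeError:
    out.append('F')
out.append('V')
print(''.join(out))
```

Execution trace: 'U' (except ZeroDivisionError) → 'V' (after the try/except). Output: UV

Answer: UV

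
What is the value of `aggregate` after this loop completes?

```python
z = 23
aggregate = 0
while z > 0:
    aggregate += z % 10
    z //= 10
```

Sum digits of 23
`aggregate` takes the values: 0 → 3 → 5

Answer: 5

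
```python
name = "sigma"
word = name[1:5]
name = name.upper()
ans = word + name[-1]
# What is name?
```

Trace:
`name = "sigma"` → name = 'sigma'
`word = name[1:5]` → word = 'igma'
`name = name.upper()` → name = 'SIGMA'
`ans = word + name[-1]` → ans = 'igmaA'
So name = 'SIGMA'

Answer: 'SIGMA'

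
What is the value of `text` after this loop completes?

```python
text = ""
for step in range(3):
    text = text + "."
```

Repeat '.' 3 times
`text` takes the values: "" → "." → ".." → "..."

Answer: "..."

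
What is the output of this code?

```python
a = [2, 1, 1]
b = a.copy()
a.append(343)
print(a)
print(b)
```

Key concept: list.copy() creates independent copy.
Step by step:
`a = [2, 1, 1]` → a = [2, 1, 1]
`b = a.copy()` → b = [2, 1, 1]
`a.append(343)` → a = [2, 1, 1, 343]
`print(a)` → prints [2, 1, 1, 343]
`print(b)` → prints [2, 1, 1]

Answer:
[2, 1, 1, 343]
[2, 1, 1]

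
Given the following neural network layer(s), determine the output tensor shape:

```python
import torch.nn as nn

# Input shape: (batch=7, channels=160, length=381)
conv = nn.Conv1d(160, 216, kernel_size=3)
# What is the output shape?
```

Input: (7, 160, 381) -> Output: (7, 216, 379)

Answer: (7, 216, 379)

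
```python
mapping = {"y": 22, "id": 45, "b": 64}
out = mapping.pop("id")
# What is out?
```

Trace:
`mapping = {"y": 22, "id": 45, "b": 64}` → mapping = {'y': 22, 'id': 45, 'b': 64}
`out = mapping.pop("id")` → mapping = {'y': 22, 'b': 64}; out = 45
So out = 45

Answer: 45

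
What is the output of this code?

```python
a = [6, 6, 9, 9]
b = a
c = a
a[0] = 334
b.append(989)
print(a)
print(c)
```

Key concept: multiple aliases.
Step by step:
`a = [6, 6, 9, 9]` → a = [6, 6, 9, 9]
`b = a` → b = [6, 6, 9, 9] (same object as a)
`c = a` → c = [6, 6, 9, 9] (same object as a, b)
`a[0] = 334` → a = [334, 6, 9, 9] (same object as b, c); b = [334, 6, 9, 9] (same object as a, c); c = [334, 6, 9, 9] (same object as a, b)
`b.append(989)` → a = [334, 6, 9, 9, 989] (same object as b, c); b = [334, 6, 9, 9, 989] (same object as a, c); c = [334, 6, 9, 9, 989] (same object as a, b)
`print(a)` → prints [334, 6, 9, 9, 989]
`print(c)` → prints [334, 6, 9, 9, 989]

Answer:
[334, 6, 9, 9, 989]
[334, 6, 9, 9, 989]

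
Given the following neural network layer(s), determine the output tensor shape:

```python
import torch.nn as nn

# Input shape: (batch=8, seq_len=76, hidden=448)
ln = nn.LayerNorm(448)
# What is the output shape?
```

Input: (8, 76, 448) -> Output: (8, 76, 448)

Answer: (8, 76, 448)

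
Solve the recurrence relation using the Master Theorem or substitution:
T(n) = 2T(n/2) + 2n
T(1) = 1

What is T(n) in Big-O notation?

By Master Theorem: a=2, b=2, f(n)=2n. Since log_2(2) = 1 and f(n) = Θ(n^1), Case 2 applies. T(n) = O(n log n).

Answer: O(n log n)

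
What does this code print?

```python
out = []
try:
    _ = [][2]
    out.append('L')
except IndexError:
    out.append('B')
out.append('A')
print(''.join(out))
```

Execution trace: 'B' (except IndexError) → 'A' (after the try/except). Output: BA

Answer: BA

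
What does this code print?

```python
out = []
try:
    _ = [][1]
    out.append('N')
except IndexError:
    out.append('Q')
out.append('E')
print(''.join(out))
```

Execution trace: 'Q' (except IndexError) → 'E' (after the try/except). Output: QE

Answer: QE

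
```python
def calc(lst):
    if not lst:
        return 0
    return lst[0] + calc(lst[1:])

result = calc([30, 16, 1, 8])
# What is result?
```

30 + 16 + 1 + 8 + 0 = 55

Answer: 55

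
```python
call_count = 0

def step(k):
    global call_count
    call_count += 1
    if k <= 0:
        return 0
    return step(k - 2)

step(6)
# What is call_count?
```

Linear recursion stepping by 2: 4 calls from k=6 down to ≤0.

Answer: 4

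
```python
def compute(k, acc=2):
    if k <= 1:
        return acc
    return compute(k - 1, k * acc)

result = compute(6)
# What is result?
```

Accumulator trace (n, acc): (6, 2) -> (5, 12) -> (4, 60) -> (3, 240) -> (2, 720) -> (1, 1440) -> return 1440

Answer: 1440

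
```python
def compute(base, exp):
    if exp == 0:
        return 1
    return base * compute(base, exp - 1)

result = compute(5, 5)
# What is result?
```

compute(5, 5) = 5 * 5 * 5 * 5 * 5 = 3125

Answer: 3125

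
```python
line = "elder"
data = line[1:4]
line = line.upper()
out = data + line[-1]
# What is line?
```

Trace:
`line = "elder"` → line = 'elder'
`data = line[1:4]` → data = 'lde'
`line = line.upper()` → line = 'ELDER'
`out = data + line[-1]` → out = 'ldeR'
So line = 'ELDER'

Answer: 'ELDER'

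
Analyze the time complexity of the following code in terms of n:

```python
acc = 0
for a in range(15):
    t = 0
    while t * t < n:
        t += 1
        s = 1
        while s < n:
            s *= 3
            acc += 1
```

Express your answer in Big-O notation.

Each loop level contributes: 1 × √n × log n. Multiplying the contributions gives O(√n log n).

Answer: O(√n log n)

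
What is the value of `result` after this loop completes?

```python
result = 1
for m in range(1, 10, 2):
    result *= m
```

Product of 1, 3, 5, ... up to 9
`result` takes the values: 1 → 3 → 15 → 105 → 945

Answer: 945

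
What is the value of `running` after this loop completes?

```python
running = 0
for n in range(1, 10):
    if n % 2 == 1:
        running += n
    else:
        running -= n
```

Add odd, subtract even
`running` takes the values: 0 → 1 → -1 → 2 → -2 → 3 → -3 → 4 → -4 → 5

Answer: 5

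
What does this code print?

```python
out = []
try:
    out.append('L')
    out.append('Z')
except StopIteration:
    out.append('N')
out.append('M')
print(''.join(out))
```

Execution trace: 'L' (try body) → 'Z' (try body, no exception) → 'M' (after the try/except). Output: LZM

Answer: LZM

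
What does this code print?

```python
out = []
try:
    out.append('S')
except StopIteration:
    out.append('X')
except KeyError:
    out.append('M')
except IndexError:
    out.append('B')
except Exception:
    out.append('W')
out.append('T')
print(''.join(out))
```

Execution trace: 'S' (try body, no exception) → 'T' (after the try/except). Output: ST

Answer: ST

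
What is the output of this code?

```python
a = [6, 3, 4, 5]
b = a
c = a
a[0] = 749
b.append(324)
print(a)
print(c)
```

Key concept: multiple aliases.
Step by step:
`a = [6, 3, 4, 5]` → a = [6, 3, 4, 5]
`b = a` → b = [6, 3, 4, 5] (same object as a)
`c = a` → c = [6, 3, 4, 5] (same object as a, b)
`a[0] = 749` → a = [749, 3, 4, 5] (same object as b, c); b = [749, 3, 4, 5] (same object as a, c); c = [749, 3, 4, 5] (same object as a, b)
`b.append(324)` → a = [749, 3, 4, 5, 324] (same object as b, c); b = [749, 3, 4, 5, 324] (same object as a, c); c = [749, 3, 4, 5, 324] (same object as a, b)
`print(a)` → prints [749, 3, 4, 5, 324]
`print(c)` → prints [749, 3, 4, 5, 324]

Answer:
[749, 3, 4, 5, 324]
[749, 3, 4, 5, 324]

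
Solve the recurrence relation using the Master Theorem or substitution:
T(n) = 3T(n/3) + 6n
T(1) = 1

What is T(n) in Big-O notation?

By Master Theorem: a=3, b=3, f(n)=6n. Since log_3(3) = 1 and f(n) = Θ(n^1), Case 2 applies. T(n) = O(n log n).

Answer: O(n log n)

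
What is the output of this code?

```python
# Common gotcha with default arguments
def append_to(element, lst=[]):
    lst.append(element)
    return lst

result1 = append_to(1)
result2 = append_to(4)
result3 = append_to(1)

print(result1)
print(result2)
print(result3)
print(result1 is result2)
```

Key concept: mutable default argument gotcha.
Step by step:
`result1 = append_to(1)` → result1 = [1]
`result2 = append_to(4)` → result1 = [1, 4] (same object as result2); result2 = [1, 4] (same object as result1)
`result3 = append_to(1)` → result1 = [1, 4, 1] (same object as result2, result3); result2 = [1, 4, 1] (same object as result1, result3); result3 = [1, 4, 1] (same object as result1, result2)
`print(result1)` → prints [1, 4, 1]
`print(result2)` → prints [1, 4, 1]
`print(result3)` → prints [1, 4, 1]
`print(result1 is result2)` → prints True

Answer:
[1, 4, 1]
[1, 4, 1]
[1, 4, 1]
True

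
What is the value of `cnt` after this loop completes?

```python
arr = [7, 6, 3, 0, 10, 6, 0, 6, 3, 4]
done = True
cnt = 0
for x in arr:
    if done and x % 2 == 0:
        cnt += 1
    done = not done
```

Count even values at even positions
`cnt` takes the values: 0 → 1 → 2

Answer: 2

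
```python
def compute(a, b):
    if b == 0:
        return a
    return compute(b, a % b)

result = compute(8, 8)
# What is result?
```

compute(8, 8) -> compute(8, 0) -> 8

Answer: 8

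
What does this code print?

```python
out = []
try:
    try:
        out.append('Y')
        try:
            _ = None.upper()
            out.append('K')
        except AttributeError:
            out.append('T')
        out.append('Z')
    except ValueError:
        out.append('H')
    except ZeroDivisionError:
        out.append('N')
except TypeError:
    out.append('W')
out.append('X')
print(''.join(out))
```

Execution trace: 'Y' (try body) → 'T' (inner except AttributeError) → 'Z' (try body, no exception) → 'X' (after the try/except). Output: YTZX

Answer: YTZX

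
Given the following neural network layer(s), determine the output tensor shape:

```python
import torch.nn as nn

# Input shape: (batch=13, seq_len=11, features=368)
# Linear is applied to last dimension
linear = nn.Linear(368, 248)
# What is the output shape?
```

Input: (13, 11, 368) -> Output: (13, 11, 248)

Answer: (13, 11, 248)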